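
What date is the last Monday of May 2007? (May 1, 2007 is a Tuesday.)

2007-05-28

May 2007 begins on a Tuesday, so the first Monday is May 7 (6 days later).
May 2007 has 31 days. Adding weeks: 7, 14, 21, 28 — the last one ≤ 31 is the 28th.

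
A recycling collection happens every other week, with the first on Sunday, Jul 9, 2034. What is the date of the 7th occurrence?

Oct 1, 2034

The 7th occurrence is 6 intervals after the first: 6 × 14 = 84 days after Jul 9, 2034.
Jul has 31 days — 22 days to the end of Jul leaves 62.
Aug has 31 days (31 left).
Sep has 30 days (1 left).
1 day into Oct → Oct 1, 2034.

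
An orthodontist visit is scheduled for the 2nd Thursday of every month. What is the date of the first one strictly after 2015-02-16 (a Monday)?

February 2015 starts on a Sunday; its first Thursday is the 5th, so the 2nd Thursday is the 12th — 2015-02-12.
That is not after 2015-02-16, so look at March 2015.
March 2015 starts on a Sunday; its first Thursday is the 5th, so the 2nd Thursday is the 12th — 2015-03-12.

2015-03-12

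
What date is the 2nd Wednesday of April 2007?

The first Wednesday of April 2007 is April 4.
The 2nd Wednesday is 1 weeks later: 4 + 7 = 11.

11 April 2007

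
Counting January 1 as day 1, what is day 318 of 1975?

January has 31 days (318 − 31 = 287 remain).
February has 28 days (287 − 28 = 259 remain).
March has 31 days (259 − 31 = 228 remain).
April has 30 days (228 − 30 = 198 remain).
May has 31 days (198 − 31 = 167 remain).
June has 30 days (167 − 30 = 137 remain).
July has 31 days (137 − 31 = 106 remain).
August has 31 days (106 − 31 = 75 remain).
September has 30 days (75 − 30 = 45 remain).
October has 31 days (45 − 31 = 14 remain).
14 into November → November 14.

1975-11-14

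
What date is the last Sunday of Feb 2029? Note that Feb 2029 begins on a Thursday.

Feb 2029 begins on a Thursday, so the first Sunday is Feb 4 (3 days later).
Feb 2029 has 28 days. Adding weeks: 4, 11, 18, 25 — the last one ≤ 28 is the 25th.

Feb 25, 2029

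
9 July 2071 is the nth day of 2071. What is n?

190

Days in months before July: 31 + 28 + 31 + 30 + 31 + 30 = 181.
Plus 9 days into July → day 190.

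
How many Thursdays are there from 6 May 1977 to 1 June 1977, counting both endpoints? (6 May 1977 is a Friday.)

6 May 1977 is a Friday; the first Thursday on or after it is 12 May 1977 (6 days later).
From 12 May 1977 to 1 June 1977: 19 + 1 = 20 days (rest of May, June).
20 ÷ 7 = 2 full weeks with remainder 6, so 2 more Thursdays after the first → 3.

3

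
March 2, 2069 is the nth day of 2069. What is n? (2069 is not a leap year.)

Days in months before March: 31 + 28 = 59.
Plus 2 days into March → day 61.

61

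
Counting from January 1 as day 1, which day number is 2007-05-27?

Days in months before May: 31 + 28 + 31 + 30 = 120.
Plus 27 days into May → day 147.

147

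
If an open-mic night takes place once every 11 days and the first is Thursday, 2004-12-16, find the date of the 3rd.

The 3rd occurrence is 2 intervals after the first: 2 × 11 = 22 days after 2004-12-16.
December has 31 days — 15 days to the end of December leaves 7.
7 days into January → 2005-01-07.

2005-01-07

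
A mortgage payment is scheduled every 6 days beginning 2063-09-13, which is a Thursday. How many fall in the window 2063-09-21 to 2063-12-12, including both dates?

14

Occurrences land 6·i days after 2063-09-13 for i = 0, 1, 2, …
2063-09-21 is 8 days after the start; 8 ÷ 6 = 1 remainder 2; since the remainder is 2, round up to i = 2. First occurrence in the window: #3 on 2063-09-25 (2×6 = 12 days in).
2063-12-12 is 90 days after the start; 90 ÷ 6 = 15 remainder 0. Last occurrence in the window: #16 on 2063-12-12.
Occurrences #3 through #16: 14 in total.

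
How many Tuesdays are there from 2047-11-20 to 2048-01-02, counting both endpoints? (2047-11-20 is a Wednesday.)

2047-11-20 is a Wednesday; the first Tuesday on or after it is 2047-11-26 (6 days later).
From 2047-11-26 to 2048-01-02: 4 + 31 + 2 = 37 days (rest of November, December, January).
37 ÷ 7 = 5 full weeks with remainder 2, so 5 more Tuesdays after the first → 6.

6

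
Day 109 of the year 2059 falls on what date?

April 19, 2059

January has 31 days (109 − 31 = 78 remain).
February has 28 days (78 − 28 = 50 remain).
March has 31 days (50 − 31 = 19 remain).
19 into April → April 19.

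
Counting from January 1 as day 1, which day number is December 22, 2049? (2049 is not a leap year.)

356

Days in months before December: 31 + 28 + 31 + 30 + 31 + 30 + 31 + 31 + 30 + 31 + 30 = 334.
Plus 22 days into December → day 356.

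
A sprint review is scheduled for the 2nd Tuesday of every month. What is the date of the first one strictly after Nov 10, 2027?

Dec 14, 2027

Nov 2027 starts on a Monday; its first Tuesday is the 2nd, so the 2nd Tuesday is the 9th — Nov 9, 2027.
That is not after Nov 10, 2027, so look at Dec 2027.
Dec 2027 starts on a Wednesday; its first Tuesday is the 7th, so the 2nd Tuesday is the 14th — Dec 14, 2027.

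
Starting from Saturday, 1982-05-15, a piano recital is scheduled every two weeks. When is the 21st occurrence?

The 21st occurrence is 20 intervals after the first: 20 × 14 = 280 days after 1982-05-15.
May has 31 days — 16 days to the end of May leaves 264.
June has 30 days (234 left).
July has 31 days (203 left).
August has 31 days (172 left).
September has 30 days (142 left).
October has 31 days (111 left).
November has 30 days (81 left).
December has 31 days (50 left).
January has 31 days (19 left).
19 days into February → 1983-02-19.

1983-02-19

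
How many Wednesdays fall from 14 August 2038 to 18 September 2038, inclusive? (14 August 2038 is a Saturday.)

14 August 2038 is a Saturday; the first Wednesday on or after it is 18 August 2038 (4 days later).
From 18 August 2038 to 18 September 2038: 13 + 18 = 31 days (rest of August, September).
31 ÷ 7 = 4 full weeks with remainder 3, so 4 more Wednesdays after the first → 5.

5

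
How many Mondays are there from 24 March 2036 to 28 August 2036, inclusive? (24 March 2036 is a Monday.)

23

24 March 2036 is a Monday; the first Monday on or after it is 24 March 2036.
From 24 March 2036 to 28 August 2036: 7 + 30 + 31 + 30 + 31 + 28 = 157 days (rest of March, April, May, June, July, August).
157 ÷ 7 = 22 full weeks with remainder 3, so 22 more Mondays after the first → 23.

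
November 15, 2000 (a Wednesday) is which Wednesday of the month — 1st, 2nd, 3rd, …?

3rd

Day 15 falls in week ⌈15/7⌉ of the month.
Days 1–7 hold the 1st Wednesday, 8–14 the 2nd, 15–21 the 3rd, 22–28 the 4th, 29–31 the 5th.
15 is in the range for the 3rd.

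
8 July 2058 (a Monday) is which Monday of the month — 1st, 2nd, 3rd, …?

2nd

Day 8 falls in week ⌈8/7⌉ of the month.
Days 1–7 hold the 1st Monday, 8–14 the 2nd, 15–21 the 3rd, 22–28 the 4th, 29–31 the 5th.
8 is in the range for the 2nd.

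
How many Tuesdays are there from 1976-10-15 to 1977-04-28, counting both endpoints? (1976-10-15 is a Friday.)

1976-10-15 is a Friday; the first Tuesday on or after it is 1976-10-19 (4 days later).
From 1976-10-19 to 1977-04-28: 12 + 30 + 31 + 31 + 28 + 31 + 28 = 191 days (rest of October, November, December, January, February, March, April).
191 ÷ 7 = 27 full weeks with remainder 2, so 27 more Tuesdays after the first → 28.

28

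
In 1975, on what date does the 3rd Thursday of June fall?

June 1975 begins on a Sunday, so the first Thursday is June 5 (4 days later).
The 3rd Thursday is 2 weeks later: 5 + 14 = 19.

1975-06-19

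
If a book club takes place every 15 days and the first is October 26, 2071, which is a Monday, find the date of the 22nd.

The 22nd occurrence is 21 intervals after the first: 21 × 15 = 315 days after October 26, 2071.
October has 31 days — 5 days to the end of October leaves 310.
November has 30 days (280 left).
December has 31 days (249 left).
January has 31 days (218 left).
February has 29 days (189 left).
March has 31 days (158 left).
April has 30 days (128 left).
May has 31 days (97 left).
June has 30 days (67 left).
July has 31 days (36 left).
August has 31 days (5 left).
5 days into September → September 5, 2072.

September 5, 2072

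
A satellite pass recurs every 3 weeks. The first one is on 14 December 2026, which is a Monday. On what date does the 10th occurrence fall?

The 10th occurrence is 9 intervals after the first: 9 × 21 = 189 days after 14 December 2026.
December has 31 days — 17 days to the end of December leaves 172.
January has 31 days (141 left).
February has 28 days (113 left).
March has 31 days (82 left).
April has 30 days (52 left).
May has 31 days (21 left).
21 days into June → 21 June 2027.

21 June 2027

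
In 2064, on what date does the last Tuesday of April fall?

April 2064 begins on a Tuesday, so the first Tuesday is April 1.
April 2064 has 30 days. Adding weeks: 1, 8, 15, 22, 29 — the last one ≤ 30 is the 29th.

29 April 2064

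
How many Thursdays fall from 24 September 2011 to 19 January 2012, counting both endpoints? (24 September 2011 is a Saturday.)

24 September 2011 is a Saturday; the first Thursday on or after it is 29 September 2011 (5 days later).
From 29 September 2011 to 19 January 2012: 1 + 31 + 30 + 31 + 19 = 112 days (rest of September, October, November, December, January).
112 ÷ 7 = 16 full weeks with remainder 0, so 16 more Thursdays after the first → 17.

17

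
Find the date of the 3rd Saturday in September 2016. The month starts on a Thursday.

September 2016 begins on a Thursday, so the first Saturday is September 3 (2 days later).
The 3rd Saturday is 2 weeks later: 3 + 14 = 17.

17 September 2016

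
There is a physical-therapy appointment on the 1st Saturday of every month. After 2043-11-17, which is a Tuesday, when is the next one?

November 2043 starts on a Sunday, so its 1st Saturday is 2043-11-07 (6 days in).
That is not after 2043-11-17, so look at December 2043.
December 2043 starts on a Tuesday, so its 1st Saturday is 2043-12-05 (4 days in).

2043-12-05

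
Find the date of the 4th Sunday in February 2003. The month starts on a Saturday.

2003-02-23

February 2003 begins on a Saturday, so the first Sunday is February 2 (1 day later).
The 4th Sunday is 3 weeks later: 2 + 21 = 23.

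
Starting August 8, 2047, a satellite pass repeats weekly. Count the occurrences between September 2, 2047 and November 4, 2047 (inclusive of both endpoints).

Occurrences land 7·i days after August 8, 2047 for i = 0, 1, 2, …
September 2, 2047 is 25 days after the start; 25 ÷ 7 = 3 remainder 4; since the remainder is 4, round up to i = 4. First occurrence in the window: #5 on September 5, 2047 (4×7 = 28 days in).
November 4, 2047 is 88 days after the start; 88 ÷ 7 = 12 remainder 4. Last occurrence in the window: #13 on October 31, 2047.
Occurrences #5 through #13: 9 in total.

9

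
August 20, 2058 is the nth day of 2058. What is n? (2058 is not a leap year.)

Days in months before August: 31 + 28 + 31 + 30 + 31 + 30 + 31 = 212.
Plus 20 days into August → day 232.

232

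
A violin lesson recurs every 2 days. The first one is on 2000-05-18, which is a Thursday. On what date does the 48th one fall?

The 48th occurrence is 47 intervals after the first: 47 × 2 = 94 days after 2000-05-18.
May has 31 days — 13 days to the end of May leaves 81.
June has 30 days (51 left).
July has 31 days (20 left).
20 days into August → 2000-08-20.

2000-08-20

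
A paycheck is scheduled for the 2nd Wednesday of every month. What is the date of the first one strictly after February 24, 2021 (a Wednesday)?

February 2021 starts on a Monday; its first Wednesday is the 3rd, so the 2nd Wednesday is the 10th — February 10, 2021.
That is not after February 24, 2021, so look at March 2021.
March 2021 starts on a Monday; its first Wednesday is the 3rd, so the 2nd Wednesday is the 10th — March 10, 2021.

March 10, 2021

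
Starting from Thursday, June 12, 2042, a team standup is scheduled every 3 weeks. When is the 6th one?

The 6th occurrence is 5 intervals after the first: 5 × 21 = 105 days after June 12, 2042.
June has 30 days — 18 days to the end of June leaves 87.
July has 31 days (56 left).
August has 31 days (25 left).
25 days into September → September 25, 2042.

September 25, 2042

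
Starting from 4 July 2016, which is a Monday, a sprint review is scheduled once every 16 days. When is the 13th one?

The 13th occurrence is 12 intervals after the first: 12 × 16 = 192 days after 4 July 2016.
July has 31 days — 27 days to the end of July leaves 165.
August has 31 days (134 left).
September has 30 days (104 left).
October has 31 days (73 left).
November has 30 days (43 left).
December has 31 days (12 left).
12 days into January → 12 January 2017.

12 January 2017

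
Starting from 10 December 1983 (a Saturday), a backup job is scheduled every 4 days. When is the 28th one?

27 March 1984

The 28th occurrence is 27 intervals after the first: 27 × 4 = 108 days after 10 December 1983.
December has 31 days — 21 days to the end of December leaves 87.
January has 31 days (56 left).
February has 29 days (27 left).
27 days into March → 27 March 1984.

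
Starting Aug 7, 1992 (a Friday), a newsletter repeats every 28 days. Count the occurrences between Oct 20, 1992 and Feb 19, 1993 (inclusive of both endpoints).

Occurrences land 28·i days after Aug 7, 1992 for i = 0, 1, 2, …
Oct 20, 1992 is 74 days after the start; 74 ÷ 28 = 2 remainder 18; since the remainder is 18, round up to i = 3. First occurrence in the window: #4 on Oct 30, 1992 (3×28 = 84 days in).
Feb 19, 1993 is 196 days after the start; 196 ÷ 28 = 7 remainder 0. Last occurrence in the window: #8 on Feb 19, 1993.
Occurrences #4 through #8: 5 in total.

5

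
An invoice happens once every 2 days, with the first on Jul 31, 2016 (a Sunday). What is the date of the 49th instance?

The 49th occurrence is 48 intervals after the first: 48 × 2 = 96 days after Jul 31, 2016.
Jul has 31 days — 0 days to the end of Jul leaves 96.
Aug has 31 days (65 left).
Sep has 30 days (35 left).
Oct has 31 days (4 left).
4 days into Nov → Nov 4, 2016.

Nov 4, 2016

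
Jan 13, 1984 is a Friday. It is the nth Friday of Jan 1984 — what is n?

Day 13 falls in week ⌈13/7⌉ of the month.
Days 1–7 hold the 1st Friday, 8–14 the 2nd, 15–21 the 3rd, 22–28 the 4th, 29–31 the 5th.
13 is in the range for the 2nd.

2nd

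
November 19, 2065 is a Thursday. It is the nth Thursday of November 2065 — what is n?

3rd

Day 19 falls in week ⌈19/7⌉ of the month.
Days 1–7 hold the 1st Thursday, 8–14 the 2nd, 15–21 the 3rd, 22–28 the 4th, 29–31 the 5th.
19 is in the range for the 3rd.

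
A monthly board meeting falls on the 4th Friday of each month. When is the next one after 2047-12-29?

2048-01-24

December 2047 starts on a Sunday; its first Friday is the 6th, so the 4th Friday is the 27th — 2047-12-27.
That is not after 2047-12-29, so look at January 2048.
January 2048 starts on a Wednesday; its first Friday is the 3rd, so the 4th Friday is the 24th — 2048-01-24.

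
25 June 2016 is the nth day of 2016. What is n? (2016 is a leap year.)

177

Days in months before June: 31 + 29 + 31 + 30 + 31 = 152.
Plus 25 days into June → day 177.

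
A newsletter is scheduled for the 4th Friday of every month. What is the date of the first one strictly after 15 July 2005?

22 July 2005

July 2005 starts on a Friday; its first Friday is the 1st, so the 4th Friday is the 22nd — 22 July 2005.
22 July 2005 is after 15 July 2005, so that is the next one.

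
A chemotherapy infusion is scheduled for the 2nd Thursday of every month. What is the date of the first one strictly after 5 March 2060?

March 2060 starts on a Monday; its first Thursday is the 4th, so the 2nd Thursday is the 11th — 11 March 2060.
11 March 2060 is after 5 March 2060, so that is the next one.

11 March 2060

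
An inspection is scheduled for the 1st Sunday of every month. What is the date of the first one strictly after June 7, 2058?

July 7, 2058

June 2058 starts on a Saturday, so its 1st Sunday is June 2, 2058 (1 day in).
That is not after June 7, 2058, so look at July 2058.
July 2058 starts on a Monday, so its 1st Sunday is July 7, 2058 (6 days in).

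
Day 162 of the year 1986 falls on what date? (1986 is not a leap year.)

1986-06-11

January has 31 days (162 − 31 = 131 remain).
February has 28 days (131 − 28 = 103 remain).
March has 31 days (103 − 31 = 72 remain).
April has 30 days (72 − 30 = 42 remain).
May has 31 days (42 − 31 = 11 remain).
11 into June → June 11.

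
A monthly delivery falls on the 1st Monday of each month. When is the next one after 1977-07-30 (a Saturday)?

1977-08-01

July 1977 starts on a Friday, so its 1st Monday is 1977-07-04 (3 days in).
That is not after 1977-07-30, so look at August 1977.
August 1977 starts on a Monday, so its 1st Monday is 1977-08-01.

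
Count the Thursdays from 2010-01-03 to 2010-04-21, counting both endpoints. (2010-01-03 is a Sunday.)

2010-01-03 is a Sunday; the first Thursday on or after it is 2010-01-07 (4 days later).
From 2010-01-07 to 2010-04-21: 24 + 28 + 31 + 21 = 104 days (rest of January, February, March, April).
104 ÷ 7 = 14 full weeks with remainder 6, so 14 more Thursdays after the first → 15.

15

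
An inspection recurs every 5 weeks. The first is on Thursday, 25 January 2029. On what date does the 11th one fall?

The 11th occurrence is 10 intervals after the first: 10 × 35 = 350 days after 25 January 2029.
January has 31 days — 6 days to the end of January leaves 344.
February has 28 days (316 left).
March has 31 days (285 left).
April has 30 days (255 left).
May has 31 days (224 left).
June has 30 days (194 left).
July has 31 days (163 left).
August has 31 days (132 left).
September has 30 days (102 left).
October has 31 days (71 left).
November has 30 days (41 left).
December has 31 days (10 left).
10 days into January → 10 January 2030.

10 January 2030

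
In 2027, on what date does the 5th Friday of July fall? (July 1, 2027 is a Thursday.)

July 30, 2027

July 2027 begins on a Thursday, so the first Friday is July 2 (1 day later).
The 5th Friday is 4 weeks later: 2 + 28 = 30.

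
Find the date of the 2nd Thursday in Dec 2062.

Dec 14, 2062

The first Thursday of Dec 2062 is Dec 7.
The 2nd Thursday is 1 weeks later: 7 + 7 = 14.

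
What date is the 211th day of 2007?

January has 31 days (211 − 31 = 180 remain).
February has 28 days (180 − 28 = 152 remain).
March has 31 days (152 − 31 = 121 remain).
April has 30 days (121 − 30 = 91 remain).
May has 31 days (91 − 31 = 60 remain).
June has 30 days (60 − 30 = 30 remain).
30 into July → July 30.

2007-07-30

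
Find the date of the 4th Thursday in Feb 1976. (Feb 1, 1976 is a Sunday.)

Feb 26, 1976

Feb 1976 begins on a Sunday, so the first Thursday is Feb 5 (4 days later).
The 4th Thursday is 3 weeks later: 5 + 21 = 26.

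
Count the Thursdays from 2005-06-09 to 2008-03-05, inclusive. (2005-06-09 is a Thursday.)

2005-06-09 is a Thursday; the first Thursday on or after it is 2005-06-09.
From 2005-06-09 to 2008-03-05: 205 + 365 + 365 + 65 = 1000 days (rest of 2005, 2006, 2007, to 2008-03-05 in 2008).
1000 ÷ 7 = 142 full weeks with remainder 6, so 142 more Thursdays after the first → 143.

143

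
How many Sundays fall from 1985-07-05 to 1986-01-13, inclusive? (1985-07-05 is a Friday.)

1985-07-05 is a Friday; the first Sunday on or after it is 1985-07-07 (2 days later).
From 1985-07-07 to 1986-01-13: 24 + 31 + 30 + 31 + 30 + 31 + 13 = 190 days (rest of July, August, September, October, November, December, January).
190 ÷ 7 = 27 full weeks with remainder 1, so 27 more Sundays after the first → 28.

28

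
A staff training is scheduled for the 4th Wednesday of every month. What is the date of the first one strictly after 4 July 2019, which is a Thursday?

July 2019 starts on a Monday; its first Wednesday is the 3rd, so the 4th Wednesday is the 24th — 24 July 2019.
24 July 2019 is after 4 July 2019, so that is the next one.

24 July 2019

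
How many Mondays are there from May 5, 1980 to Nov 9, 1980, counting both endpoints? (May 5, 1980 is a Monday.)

May 5, 1980 is a Monday; the first Monday on or after it is May 5, 1980.
From May 5, 1980 to Nov 9, 1980: 26 + 30 + 31 + 31 + 30 + 31 + 9 = 188 days (rest of May, Jun, Jul, Aug, Sep, Oct, Nov).
188 ÷ 7 = 26 full weeks with remainder 6, so 26 more Mondays after the first → 27.

27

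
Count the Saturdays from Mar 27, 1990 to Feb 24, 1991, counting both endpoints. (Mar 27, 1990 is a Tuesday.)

48

Mar 27, 1990 is a Tuesday; the first Saturday on or after it is Mar 31, 1990 (4 days later).
From Mar 31, 1990 to Feb 24, 1991: 275 + 55 = 330 days (rest of 1990, to Feb 24, 1991 in 1991).
330 ÷ 7 = 47 full weeks with remainder 1, so 47 more Saturdays after the first → 48.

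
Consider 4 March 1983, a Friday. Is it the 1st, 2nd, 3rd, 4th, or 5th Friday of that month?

1st

Day 4 falls in week ⌈4/7⌉ of the month.
Days 1–7 hold the 1st Friday, 8–14 the 2nd, 15–21 the 3rd, 22–28 the 4th, 29–31 the 5th.
4 is in the range for the 1st.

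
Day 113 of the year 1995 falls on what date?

January has 31 days (113 − 31 = 82 remain).
February has 28 days (82 − 28 = 54 remain).
March has 31 days (54 − 31 = 23 remain).
23 into April → April 23.

1995-04-23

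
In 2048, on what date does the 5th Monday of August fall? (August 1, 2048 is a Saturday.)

August 31, 2048

August 2048 begins on a Saturday, so the first Monday is August 3 (2 days later).
The 5th Monday is 4 weeks later: 3 + 28 = 31.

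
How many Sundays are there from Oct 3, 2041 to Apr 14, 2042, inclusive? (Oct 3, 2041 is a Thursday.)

28

Oct 3, 2041 is a Thursday; the first Sunday on or after it is Oct 6, 2041 (3 days later).
From Oct 6, 2041 to Apr 14, 2042: 25 + 30 + 31 + 31 + 28 + 31 + 14 = 190 days (rest of Oct, Nov, Dec, Jan, Feb, Mar, Apr).
190 ÷ 7 = 27 full weeks with remainder 1, so 27 more Sundays after the first → 28.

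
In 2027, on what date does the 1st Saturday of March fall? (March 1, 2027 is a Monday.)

March 2027 begins on a Monday, so the first Saturday is March 6 (5 days later).

2027-03-06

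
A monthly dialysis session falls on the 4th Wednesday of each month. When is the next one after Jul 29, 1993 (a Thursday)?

Jul 1993 starts on a Thursday; its first Wednesday is the 7th, so the 4th Wednesday is the 28th — Jul 28, 1993.
That is not after Jul 29, 1993, so look at Aug 1993.
Aug 1993 starts on a Sunday; its first Wednesday is the 4th, so the 4th Wednesday is the 25th — Aug 25, 1993.

Aug 25, 1993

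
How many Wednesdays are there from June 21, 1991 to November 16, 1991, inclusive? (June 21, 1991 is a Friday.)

June 21, 1991 is a Friday; the first Wednesday on or after it is June 26, 1991 (5 days later).
From June 26, 1991 to November 16, 1991: 4 + 31 + 31 + 30 + 31 + 16 = 143 days (rest of June, July, August, September, October, November).
143 ÷ 7 = 20 full weeks with remainder 3, so 20 more Wednesdays after the first → 21.

21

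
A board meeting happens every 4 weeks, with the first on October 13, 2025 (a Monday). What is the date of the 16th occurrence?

December 7, 2026

The 16th occurrence is 15 intervals after the first: 15 × 28 = 420 days after October 13, 2025.
October has 31 days — 18 days to the end of October leaves 402.
From end of October to end of 2025 is 61 days (341 left).
January has 31 days (310 left).
February has 28 days (282 left).
March has 31 days (251 left).
April has 30 days (221 left).
May has 31 days (190 left).
June has 30 days (160 left).
July has 31 days (129 left).
August has 31 days (98 left).
September has 30 days (68 left).
October has 31 days (37 left).
November has 30 days (7 left).
7 days into December → December 7, 2026.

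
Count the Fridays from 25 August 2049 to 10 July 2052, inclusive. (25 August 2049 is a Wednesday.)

150

25 August 2049 is a Wednesday; the first Friday on or after it is 27 August 2049 (2 days later).
From 27 August 2049 to 10 July 2052: 126 + 365 + 365 + 192 = 1048 days (rest of 2049, 2050, 2051, to 10 July 2052 in 2052).
1048 ÷ 7 = 149 full weeks with remainder 5, so 149 more Fridays after the first → 150.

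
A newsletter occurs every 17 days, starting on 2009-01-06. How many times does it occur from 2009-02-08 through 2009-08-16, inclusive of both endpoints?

12

Occurrences land 17·i days after 2009-01-06 for i = 0, 1, 2, …
2009-02-08 is 33 days after the start; 33 ÷ 17 = 1 remainder 16; since the remainder is 16, round up to i = 2. First occurrence in the window: #3 on 2009-02-09 (2×17 = 34 days in).
2009-08-16 is 222 days after the start; 222 ÷ 17 = 13 remainder 1. Last occurrence in the window: #14 on 2009-08-15.
Occurrences #3 through #14: 12 in total.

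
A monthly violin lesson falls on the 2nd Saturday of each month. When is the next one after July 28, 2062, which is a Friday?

July 2062 starts on a Saturday; its first Saturday is the 1st, so the 2nd Saturday is the 8th — July 8, 2062.
That is not after July 28, 2062, so look at August 2062.
August 2062 starts on a Tuesday; its first Saturday is the 5th, so the 2nd Saturday is the 12th — August 12, 2062.

August 12, 2062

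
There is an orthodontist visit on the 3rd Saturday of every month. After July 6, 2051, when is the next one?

July 15, 2051

July 2051 starts on a Saturday; its first Saturday is the 1st, so the 3rd Saturday is the 15th — July 15, 2051.
July 15, 2051 is after July 6, 2051, so that is the next one.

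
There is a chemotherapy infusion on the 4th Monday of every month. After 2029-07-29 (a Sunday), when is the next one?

2029-08-27

July 2029 starts on a Sunday; its first Monday is the 2nd, so the 4th Monday is the 23rd — 2029-07-23.
That is not after 2029-07-29, so look at August 2029.
August 2029 starts on a Wednesday; its first Monday is the 6th, so the 4th Monday is the 27th — 2029-08-27.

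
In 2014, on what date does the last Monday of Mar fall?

Mar 2014 begins on a Saturday, so the first Monday is Mar 3 (2 days later).
Mar 2014 has 31 days. Adding weeks: 3, 10, 17, 24, 31 — the last one ≤ 31 is the 31st.

Mar 31, 2014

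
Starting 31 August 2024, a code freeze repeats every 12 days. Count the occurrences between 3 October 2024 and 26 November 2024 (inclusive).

5

Occurrences land 12·i days after 31 August 2024 for i = 0, 1, 2, …
3 October 2024 is 33 days after the start; 33 ÷ 12 = 2 remainder 9; since the remainder is 9, round up to i = 3. First occurrence in the window: #4 on 6 October 2024 (3×12 = 36 days in).
26 November 2024 is 87 days after the start; 87 ÷ 12 = 7 remainder 3. Last occurrence in the window: #8 on 23 November 2024.
Occurrences #4 through #8: 5 in total.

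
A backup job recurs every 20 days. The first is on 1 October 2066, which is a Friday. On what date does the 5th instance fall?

20 December 2066

The 5th occurrence is 4 intervals after the first: 4 × 20 = 80 days after 1 October 2066.
October has 31 days — 30 days to the end of October leaves 50.
November has 30 days (20 left).
20 days into December → 20 December 2066.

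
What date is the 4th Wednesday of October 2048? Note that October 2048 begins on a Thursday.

October 2048 begins on a Thursday, so the first Wednesday is October 7 (6 days later).
The 4th Wednesday is 3 weeks later: 7 + 21 = 28.

2048-10-28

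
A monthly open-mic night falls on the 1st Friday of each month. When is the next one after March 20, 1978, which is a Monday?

April 7, 1978

March 1978 starts on a Wednesday, so its 1st Friday is March 3, 1978 (2 days in).
That is not after March 20, 1978, so look at April 1978.
April 1978 starts on a Saturday, so its 1st Friday is April 7, 1978 (6 days in).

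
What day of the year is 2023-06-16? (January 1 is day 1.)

167

Days in months before June: 31 + 28 + 31 + 30 + 31 = 151.
Plus 16 days into June → day 167.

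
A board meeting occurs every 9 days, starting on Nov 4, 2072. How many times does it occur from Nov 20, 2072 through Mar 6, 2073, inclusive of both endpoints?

Occurrences land 9·i days after Nov 4, 2072 for i = 0, 1, 2, …
Nov 20, 2072 is 16 days after the start; 16 ÷ 9 = 1 remainder 7; since the remainder is 7, round up to i = 2. First occurrence in the window: #3 on Nov 22, 2072 (2×9 = 18 days in).
Mar 6, 2073 is 122 days after the start; 122 ÷ 9 = 13 remainder 5. Last occurrence in the window: #14 on Mar 1, 2073.
Occurrences #3 through #14: 12 in total.

12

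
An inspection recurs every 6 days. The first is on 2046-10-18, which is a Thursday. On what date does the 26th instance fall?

2047-03-17

The 26th occurrence is 25 intervals after the first: 25 × 6 = 150 days after 2046-10-18.
October has 31 days — 13 days to the end of October leaves 137.
November has 30 days (107 left).
December has 31 days (76 left).
January has 31 days (45 left).
February has 28 days (17 left).
17 days into March → 2047-03-17.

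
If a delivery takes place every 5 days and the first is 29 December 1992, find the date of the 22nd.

13 April 1993

The 22nd occurrence is 21 intervals after the first: 21 × 5 = 105 days after 29 December 1992.
December has 31 days — 2 days to the end of December leaves 103.
January has 31 days (72 left).
February has 28 days (44 left).
March has 31 days (13 left).
13 days into April → 13 April 1993.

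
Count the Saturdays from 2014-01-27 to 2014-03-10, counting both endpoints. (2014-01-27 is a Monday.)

6

2014-01-27 is a Monday; the first Saturday on or after it is 2014-02-01 (5 days later).
From 2014-02-01 to 2014-03-10: 27 + 10 = 37 days (rest of February, March).
37 ÷ 7 = 5 full weeks with remainder 2, so 5 more Saturdays after the first → 6.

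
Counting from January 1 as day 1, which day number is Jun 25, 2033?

Days in months before Jun: 31 + 28 + 31 + 30 + 31 = 151.
Plus 25 days into Jun → day 176.

176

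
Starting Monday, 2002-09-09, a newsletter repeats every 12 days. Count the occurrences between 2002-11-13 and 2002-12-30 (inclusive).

Occurrences land 12·i days after 2002-09-09 for i = 0, 1, 2, …
2002-11-13 is 65 days after the start; 65 ÷ 12 = 5 remainder 5; since the remainder is 5, round up to i = 6. First occurrence in the window: #7 on 2002-11-20 (6×12 = 72 days in).
2002-12-30 is 112 days after the start; 112 ÷ 12 = 9 remainder 4. Last occurrence in the window: #10 on 2002-12-26.
Occurrences #7 through #10: 4 in total.

4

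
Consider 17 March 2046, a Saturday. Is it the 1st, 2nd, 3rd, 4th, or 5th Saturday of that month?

Day 17 falls in week ⌈17/7⌉ of the month.
Days 1–7 hold the 1st Saturday, 8–14 the 2nd, 15–21 the 3rd, 22–28 the 4th, 29–31 the 5th.
17 is in the range for the 3rd.

3rd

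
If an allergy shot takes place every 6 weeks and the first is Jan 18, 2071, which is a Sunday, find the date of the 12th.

The 12th occurrence is 11 intervals after the first: 11 × 42 = 462 days after Jan 18, 2071.
Jan has 31 days — 13 days to the end of Jan leaves 449.
From end of Jan to end of 2071 is 334 days (115 left).
Jan has 31 days (84 left).
Feb has 29 days (55 left).
Mar has 31 days (24 left).
24 days into Apr → Apr 24, 2072.

Apr 24, 2072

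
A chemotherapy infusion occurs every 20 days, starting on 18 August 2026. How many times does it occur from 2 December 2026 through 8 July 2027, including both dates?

11

Occurrences land 20·i days after 18 August 2026 for i = 0, 1, 2, …
2 December 2026 is 106 days after the start; 106 ÷ 20 = 5 remainder 6; since the remainder is 6, round up to i = 6. First occurrence in the window: #7 on 16 December 2026 (6×20 = 120 days in).
8 July 2027 is 324 days after the start; 324 ÷ 20 = 16 remainder 4. Last occurrence in the window: #17 on 4 July 2027.
Occurrences #7 through #17: 11 in total.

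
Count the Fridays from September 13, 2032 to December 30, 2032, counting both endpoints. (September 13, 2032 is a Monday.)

September 13, 2032 is a Monday; the first Friday on or after it is September 17, 2032 (4 days later).
From September 17, 2032 to December 30, 2032: 13 + 31 + 30 + 30 = 104 days (rest of September, October, November, December).
104 ÷ 7 = 14 full weeks with remainder 6, so 14 more Fridays after the first → 15.

15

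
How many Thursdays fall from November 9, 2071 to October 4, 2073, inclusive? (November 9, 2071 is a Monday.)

November 9, 2071 is a Monday; the first Thursday on or after it is November 12, 2071 (3 days later).
From November 12, 2071 to October 4, 2073: 49 + 366 + 277 = 692 days (rest of 2071, 2072, to October 4, 2073 in 2073).
692 ÷ 7 = 98 full weeks with remainder 6, so 98 more Thursdays after the first → 99.

99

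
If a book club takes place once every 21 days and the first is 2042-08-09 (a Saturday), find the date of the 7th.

The 7th occurrence is 6 intervals after the first: 6 × 21 = 126 days after 2042-08-09.
August has 31 days — 22 days to the end of August leaves 104.
September has 30 days (74 left).
October has 31 days (43 left).
November has 30 days (13 left).
13 days into December → 2042-12-13.

2042-12-13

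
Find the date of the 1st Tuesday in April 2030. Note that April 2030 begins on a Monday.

2030-04-02

April 2030 begins on a Monday, so the first Tuesday is April 2 (1 day later).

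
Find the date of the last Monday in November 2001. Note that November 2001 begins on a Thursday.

November 26, 2001

November 2001 begins on a Thursday, so the first Monday is November 5 (4 days later).
November 2001 has 30 days. Adding weeks: 5, 12, 19, 26 — the last one ≤ 30 is the 26th.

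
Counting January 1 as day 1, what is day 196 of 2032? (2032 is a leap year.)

2032-07-14

January has 31 days (196 − 31 = 165 remain).
February has 29 days (165 − 29 = 136 remain).
March has 31 days (136 − 31 = 105 remain).
April has 30 days (105 − 30 = 75 remain).
May has 31 days (75 − 31 = 44 remain).
June has 30 days (44 − 30 = 14 remain).
14 into July → July 14.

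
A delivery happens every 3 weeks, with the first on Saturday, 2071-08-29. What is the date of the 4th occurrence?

The 4th occurrence is 3 intervals after the first: 3 × 21 = 63 days after 2071-08-29.
August has 31 days — 2 days to the end of August leaves 61.
September has 30 days (31 left).
31 days into October → 2071-10-31.

2071-10-31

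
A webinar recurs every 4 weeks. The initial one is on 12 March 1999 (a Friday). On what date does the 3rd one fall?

7 May 1999

The 3rd occurrence is 2 intervals after the first: 2 × 28 = 56 days after 12 March 1999.
March has 31 days — 19 days to the end of March leaves 37.
April has 30 days (7 left).
7 days into May → 7 May 1999.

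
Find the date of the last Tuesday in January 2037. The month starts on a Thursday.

January 2037 begins on a Thursday, so the first Tuesday is January 6 (5 days later).
January 2037 has 31 days. Adding weeks: 6, 13, 20, 27 — the last one ≤ 31 is the 27th.

January 27, 2037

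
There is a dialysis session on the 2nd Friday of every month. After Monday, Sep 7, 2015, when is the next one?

Sep 2015 starts on a Tuesday; its first Friday is the 4th, so the 2nd Friday is the 11th — Sep 11, 2015.
Sep 11, 2015 is after Sep 7, 2015, so that is the next one.

Sep 11, 2015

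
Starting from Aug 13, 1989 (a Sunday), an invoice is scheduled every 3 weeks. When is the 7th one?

The 7th occurrence is 6 intervals after the first: 6 × 21 = 126 days after Aug 13, 1989.
Aug has 31 days — 18 days to the end of Aug leaves 108.
Sep has 30 days (78 left).
Oct has 31 days (47 left).
Nov has 30 days (17 left).
17 days into Dec → Dec 17, 1989.

Dec 17, 1989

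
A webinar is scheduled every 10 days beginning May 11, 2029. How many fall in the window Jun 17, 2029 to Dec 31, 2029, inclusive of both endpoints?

Occurrences land 10·i days after May 11, 2029 for i = 0, 1, 2, …
Jun 17, 2029 is 37 days after the start; 37 ÷ 10 = 3 remainder 7; since the remainder is 7, round up to i = 4. First occurrence in the window: #5 on Jun 20, 2029 (4×10 = 40 days in).
Dec 31, 2029 is 234 days after the start; 234 ÷ 10 = 23 remainder 4. Last occurrence in the window: #24 on Dec 27, 2029.
Occurrences #5 through #24: 20 in total.

20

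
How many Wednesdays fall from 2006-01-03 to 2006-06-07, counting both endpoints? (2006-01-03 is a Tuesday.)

23

2006-01-03 is a Tuesday; the first Wednesday on or after it is 2006-01-04 (1 day later).
From 2006-01-04 to 2006-06-07: 27 + 28 + 31 + 30 + 31 + 7 = 154 days (rest of January, February, March, April, May, June).
154 ÷ 7 = 22 full weeks with remainder 0, so 22 more Wednesdays after the first → 23.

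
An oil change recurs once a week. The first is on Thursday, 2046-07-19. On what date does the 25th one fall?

2047-01-03

The 25th occurrence is 24 intervals after the first: 24 × 7 = 168 days after 2046-07-19.
July has 31 days — 12 days to the end of July leaves 156.
August has 31 days (125 left).
September has 30 days (95 left).
October has 31 days (64 left).
November has 30 days (34 left).
December has 31 days (3 left).
3 days into January → 2047-01-03.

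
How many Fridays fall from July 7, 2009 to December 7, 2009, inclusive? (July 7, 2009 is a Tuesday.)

July 7, 2009 is a Tuesday; the first Friday on or after it is July 10, 2009 (3 days later).
From July 10, 2009 to December 7, 2009: 21 + 31 + 30 + 31 + 30 + 7 = 150 days (rest of July, August, September, October, November, December).
150 ÷ 7 = 21 full weeks with remainder 3, so 21 more Fridays after the first → 22.

22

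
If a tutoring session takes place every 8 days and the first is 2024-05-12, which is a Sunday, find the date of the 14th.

The 14th occurrence is 13 intervals after the first: 13 × 8 = 104 days after 2024-05-12.
May has 31 days — 19 days to the end of May leaves 85.
June has 30 days (55 left).
July has 31 days (24 left).
24 days into August → 2024-08-24.

2024-08-24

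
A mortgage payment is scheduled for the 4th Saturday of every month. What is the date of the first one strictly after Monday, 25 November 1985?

November 1985 starts on a Friday; its first Saturday is the 2nd, so the 4th Saturday is the 23rd — 23 November 1985.
That is not after 25 November 1985, so look at December 1985.
December 1985 starts on a Sunday; its first Saturday is the 7th, so the 4th Saturday is the 28th — 28 December 1985.

28 December 1985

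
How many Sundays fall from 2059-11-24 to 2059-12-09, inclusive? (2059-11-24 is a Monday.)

2059-11-24 is a Monday; the first Sunday on or after it is 2059-11-30 (6 days later).
From 2059-11-30 to 2059-12-09: 0 + 9 = 9 days (rest of November, December).
9 ÷ 7 = 1 full weeks with remainder 2, so 1 more Sundays after the first → 2.

2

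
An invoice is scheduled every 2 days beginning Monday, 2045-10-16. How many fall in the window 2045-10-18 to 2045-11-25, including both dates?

20

Occurrences land 2·i days after 2045-10-16 for i = 0, 1, 2, …
2045-10-18 is 2 days after the start; 2 ÷ 2 = 1 remainder 0. First occurrence in the window: #2 on 2045-10-18 (1×2 = 2 days in).
2045-11-25 is 40 days after the start; 40 ÷ 2 = 20 remainder 0. Last occurrence in the window: #21 on 2045-11-25.
Occurrences #2 through #21: 20 in total.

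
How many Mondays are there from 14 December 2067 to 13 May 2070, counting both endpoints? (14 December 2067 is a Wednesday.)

126

14 December 2067 is a Wednesday; the first Monday on or after it is 19 December 2067 (5 days later).
From 19 December 2067 to 13 May 2070: 12 + 366 + 365 + 133 = 876 days (rest of 2067, 2068, 2069, to 13 May 2070 in 2070).
876 ÷ 7 = 125 full weeks with remainder 1, so 125 more Mondays after the first → 126.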